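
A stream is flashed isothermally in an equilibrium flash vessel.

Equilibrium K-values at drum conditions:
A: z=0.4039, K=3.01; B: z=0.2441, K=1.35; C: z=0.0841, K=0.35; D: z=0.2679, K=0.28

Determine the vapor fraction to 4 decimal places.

ψ = 0.6106

Let ψ = V/F and solve Σ zᵢ(Kᵢ−1)/(1+ψ(Kᵢ−1)) = 0.
g(0) = ΣzᵢKᵢ − 1 = 0.6497 and g(1) = 1 − Σzᵢ/Kᵢ = -0.5121, so a root lies in (0, 1).
Newton iteration, ψ⁰ = 0.35:
  ψ = 0.3500: g = 0.22405, g' = -0.8938 → ψ = 0.6007
  ψ = 0.6007: g = 0.00883, g' = -0.8821 → ψ = 0.6107
  ψ = 0.6107: g = -0.00003, g' = -0.8892 → ψ = 0.6106
Converged at ψ = 0.6106.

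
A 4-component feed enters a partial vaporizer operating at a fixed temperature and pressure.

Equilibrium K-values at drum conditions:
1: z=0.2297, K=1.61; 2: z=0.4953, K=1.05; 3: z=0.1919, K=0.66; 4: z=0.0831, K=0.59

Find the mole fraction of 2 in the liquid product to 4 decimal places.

Rachford–Rice: g(ψ) = Σ zᵢ(Kᵢ−1)/(1+ψ(Kᵢ−1)) = 0.
Feasibility: ΣzᵢKᵢ = 1.0656, Σzᵢ/Kᵢ = 1.0460 — both > 1, two phases present.
Newton iteration, ψ⁰ = 0.5:
  ψ = 0.5000: g = 0.01006, g' = -0.1057 → ψ = 0.5952
  ψ = 0.5952: g = -0.00003, g' = -0.1065 → ψ = 0.5950
Converged at ψ = 0.5950.
Compositions from xᵢ = zᵢ/(1+ψ(Kᵢ−1)), yᵢ = Kᵢxᵢ:
  1: x = 0.1685, y = 0.2713
  2: x = 0.4810, y = 0.5050
  3: x = 0.2406, y = 0.1588
  4: x = 0.1099, y = 0.0648

x_2 = 0.4810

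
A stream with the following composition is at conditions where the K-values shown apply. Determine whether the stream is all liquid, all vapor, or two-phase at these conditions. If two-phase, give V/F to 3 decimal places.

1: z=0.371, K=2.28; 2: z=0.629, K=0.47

ΣzᵢKᵢ = 1.142; Σzᵢ/Kᵢ = 1.501.
Both exceed 1, so a two-phase solution exists.
Rachford–Rice: g(ψ) = Σ zᵢ(Kᵢ−1)/(1+ψ(Kᵢ−1)) = 0.
Binary case is linear: z₁(K₁−1)(1+ψ(K₂−1)) + z₂(K₂−1)(1+ψ(K₁−1)) = 0
⇒ ψ = [z₁(K₁−1)+z₂(K₂−1)] / [−(K₁−1)(K₂−1)] = 0.1415/0.6784 = 0.209

two-phase, V/F = 0.209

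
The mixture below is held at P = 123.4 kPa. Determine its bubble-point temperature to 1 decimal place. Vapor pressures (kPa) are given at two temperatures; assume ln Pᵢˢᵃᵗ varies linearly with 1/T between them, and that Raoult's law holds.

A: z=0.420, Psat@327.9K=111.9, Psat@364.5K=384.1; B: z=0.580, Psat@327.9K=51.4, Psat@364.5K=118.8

T = 342.9 K

Bubble-point temperature: ΣzᵢPᵢˢᵃᵗ(T) = P. Interpolate ln Pᵢˢᵃᵗ = aᵢ + bᵢ/T.
  T = 327.9 K: ΣzᵢPᵢˢᵃᵗ = 76.81 kPa
  T = 364.5 K: ΣzᵢPᵢˢᵃᵗ = 230.23 kPa
  T = 346.2 K: ΣzᵢPᵢˢᵃᵗ = 136.30 kPa
  T = 337.0 K: ΣzᵢPᵢˢᵃᵗ = 102.83 kPa
  T = 341.6 K: ΣzᵢPᵢˢᵃᵗ = 118.57 kPa
  T = 343.9 K: ΣzᵢPᵢˢᵃᵗ = 127.18 kPa
Interpolating between 341.6 K and 343.9 K gives T ≈ 342.9 K.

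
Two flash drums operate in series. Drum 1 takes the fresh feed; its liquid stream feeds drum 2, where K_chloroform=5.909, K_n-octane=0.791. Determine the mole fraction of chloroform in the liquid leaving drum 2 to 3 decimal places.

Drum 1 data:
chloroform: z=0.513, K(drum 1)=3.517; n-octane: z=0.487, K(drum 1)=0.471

Drum 1:
Rachford–Rice: g(ψ₁) = Σ zᵢ(Kᵢ−1)/(1+ψ₁(Kᵢ−1)) = 0.
Feasibility: ΣzᵢKᵢ = 2.034, Σzᵢ/Kᵢ = 1.180 — both > 1, two phases present.
Iterate (Newton) starting at ψ₁ = 0.5:
  ψ₁ = 0.500: g = 0.2214, g' = -0.889 → ψ₁ = 0.749
  ψ₁ = 0.749: g = 0.0208, g' = -0.764 → ψ₁ = 0.776
Converged at ψ₁ = 0.776.
Drum-1 compositions:
  chloroform: x = 0.174, y = 0.611
  n-octane: x = 0.826, y = 0.389
Drum-2 feed = drum-1 liquid: z₂ = (0.1737, 0.8263).
Drum 2:
Rachford–Rice: g(ψ₂) = Σ zᵢ(Kᵢ−1)/(1+ψ₂(Kᵢ−1)) = 0.
Check two-phase: ΣzᵢKᵢ = 1.680 > 1 and Σzᵢ/Kᵢ = 1.074 > 1, so g(0) = 0.680 > 0 and g(1) = -0.074 < 0.
Newton–Raphson from ψ₂ = 0.5:
  ψ₂ = 0.500: g = 0.0539, g' = -0.396 → ψ₂ = 0.636
  ψ₂ = 0.636: g = 0.0076, g' = -0.294 → ψ₂ = 0.662
  ψ₂ = 0.662: g = 0.0002, g' = -0.280 → ψ₂ = 0.663
Converged at ψ₂ = 0.663.
  chloroform: x = 0.041, y = 0.241
  n-octane: x = 0.959, y = 0.759

x_chloroform (drum 2) = 0.041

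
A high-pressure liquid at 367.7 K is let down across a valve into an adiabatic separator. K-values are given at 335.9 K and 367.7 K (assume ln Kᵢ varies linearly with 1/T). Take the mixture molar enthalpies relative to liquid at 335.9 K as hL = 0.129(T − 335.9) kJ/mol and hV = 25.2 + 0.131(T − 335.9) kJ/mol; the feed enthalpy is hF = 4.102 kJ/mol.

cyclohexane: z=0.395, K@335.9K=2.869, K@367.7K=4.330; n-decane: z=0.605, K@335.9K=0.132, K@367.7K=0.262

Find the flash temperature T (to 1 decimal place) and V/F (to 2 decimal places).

T = 338.2 K, V/F = 0.15

Adiabatic flash: solve Rachford–Rice at each trial T, then check hF = ψ·hV(T) + (1−ψ)·hL(T).
  T = 335.9 K: K = (2.869, 0.132), RR gives ψ = 0.131, H_out = 3.310 kJ/mol
  T = 367.7 K: K = (4.330, 0.262), RR gives ψ = 0.354, H_out = 13.034 kJ/mol
  T = 351.8 K: K = (3.558, 0.189), RR gives ψ = 0.250, H_out = 8.370 kJ/mol
  T = 343.9 K: K = (3.205, 0.159), RR gives ψ = 0.195, H_out = 5.953 kJ/mol
  T = 339.9 K: K = (3.034, 0.145), RR gives ψ = 0.165, H_out = 4.664 kJ/mol
  T = 337.9 K: K = (2.951, 0.138), RR gives ψ = 0.148, H_out = 3.996 kJ/mol
Linear interpolation between T = 337.9 (H_out = 3.996) and T = 339.9 (H_out = 4.664) on hF = 4.102 gives T ≈ 338.2 K, at which ψ = 0.15.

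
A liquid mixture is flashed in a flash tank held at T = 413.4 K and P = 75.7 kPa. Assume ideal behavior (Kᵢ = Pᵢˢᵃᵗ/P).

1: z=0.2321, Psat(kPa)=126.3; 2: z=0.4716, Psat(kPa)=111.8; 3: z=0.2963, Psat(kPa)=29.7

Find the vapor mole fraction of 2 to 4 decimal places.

Raoult's law: Kᵢ = Pᵢˢᵃᵗ/P = Pᵢˢᵃᵗ/75.7.
  K_1 = 126.3/75.7 = 1.668428, K_2 = 111.8/75.7 = 1.476882, K_3 = 29.7/75.7 = 0.392338
Rachford–Rice: g(V/F) = Σ zᵢ(Kᵢ−1)/(1+V/F(Kᵢ−1)) = 0.
Feasibility: ΣzᵢKᵢ = 1.2000, Σzᵢ/Kᵢ = 1.2137 — both > 1, two phases present.
Iterate (Newton) starting at V/F = 0.5:
  V/F = 0.5000: g = 0.03925, g' = -0.3539 → V/F = 0.6109
  V/F = 0.6109: g = -0.00203, g' = -0.3933 → V/F = 0.6057
Converged at V/F = 0.6057.
Compositions from xᵢ = zᵢ/(1+V/F(Kᵢ−1)), yᵢ = Kᵢxᵢ:
  1: x = 0.1652, y = 0.2756
  2: x = 0.3659, y = 0.5404
  3: x = 0.4689, y = 0.1840

y_2 = 0.5404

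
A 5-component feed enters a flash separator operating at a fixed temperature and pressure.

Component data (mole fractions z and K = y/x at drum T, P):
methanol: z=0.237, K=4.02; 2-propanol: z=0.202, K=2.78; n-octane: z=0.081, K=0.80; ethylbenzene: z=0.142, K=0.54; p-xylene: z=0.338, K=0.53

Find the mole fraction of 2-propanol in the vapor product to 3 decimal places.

Newton–Raphson from ψ = 0.5:
  ψ = 0.500: g = 0.1649, g' = -0.705 → ψ = 0.734
  ψ = 0.734: g = 0.0182, g' = -0.576 → ψ = 0.766
Converged at ψ = 0.766.
Compositions from xᵢ = zᵢ/(1+ψ(Kᵢ−1)), yᵢ = Kᵢxᵢ:
  methanol: x = 0.072, y = 0.288
  2-propanol: x = 0.085, y = 0.238
  n-octane: x = 0.096, y = 0.077
  ethylbenzene: x = 0.219, y = 0.118
  p-xylene: x = 0.528, y = 0.280

y_2-propanol = 0.238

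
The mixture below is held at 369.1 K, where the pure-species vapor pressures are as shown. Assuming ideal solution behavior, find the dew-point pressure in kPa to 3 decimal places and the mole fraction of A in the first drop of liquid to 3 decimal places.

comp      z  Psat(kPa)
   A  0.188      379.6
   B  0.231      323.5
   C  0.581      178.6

Pdew = 224.095 kPa, x_A = 0.111

At the dew point ψ → 1, so Σzᵢ/Kᵢ = 1 with Kᵢ = Pᵢˢᵃᵗ/P ⇒ 1/P = Σzᵢ/Pᵢˢᵃᵗ.
1/P = 0.188/379.6 + 0.231/323.5 + 0.581/178.6 = 0.004462 ⇒ P = 224.095 kPa
xᵢ = zᵢP/Pᵢˢᵃᵗ ⇒ x_A = 0.188·224.095/379.6 = 0.111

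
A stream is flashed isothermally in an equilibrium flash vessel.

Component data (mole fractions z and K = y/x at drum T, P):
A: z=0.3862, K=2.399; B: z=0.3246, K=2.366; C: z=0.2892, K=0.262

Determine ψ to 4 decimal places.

Material balance + equilibrium reduce to Σ zᵢ(Kᵢ−1)/(1+ψ(Kᵢ−1)) = 0.
Feasibility: ΣzᵢKᵢ = 1.7703, Σzᵢ/Kᵢ = 1.4020 — both > 1, two phases present.
Newton iteration, ψ⁰ = 0.5:
  ψ = 0.5000: g = 0.24313, g' = -0.8711 → ψ = 0.7791
  ψ = 0.7791: g = -0.02884, g' = -1.1871 → ψ = 0.7548
  ψ = 0.7548: g = -0.00073, g' = -1.1284 → ψ = 0.7542
Converged at ψ = 0.7542.

ψ = 0.7542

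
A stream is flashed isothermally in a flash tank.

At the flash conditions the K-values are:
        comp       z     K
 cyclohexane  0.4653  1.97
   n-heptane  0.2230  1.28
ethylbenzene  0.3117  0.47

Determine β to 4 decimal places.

β = 0.8435

Iterate (Newton) starting at β = 0.5:
  β = 0.5000: g = 0.13394, g' = -0.3741 → β = 0.8581
  β = 0.8581: g = -0.00634, g' = -0.4363 → β = 0.8436
  β = 0.8436: g = -0.00004, g' = -0.4303 → β = 0.8435
Converged at β = 0.8435.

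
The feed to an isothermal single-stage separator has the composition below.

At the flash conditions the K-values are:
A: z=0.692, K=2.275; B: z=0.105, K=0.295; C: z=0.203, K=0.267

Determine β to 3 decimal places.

Iterate (Newton) starting at β = 0.5:
  β = 0.500: g = 0.1896, g' = -0.816 → β = 0.732
  β = 0.732: g = -0.0181, g' = -1.032 → β = 0.715
Converged at β = 0.715.

β = 0.715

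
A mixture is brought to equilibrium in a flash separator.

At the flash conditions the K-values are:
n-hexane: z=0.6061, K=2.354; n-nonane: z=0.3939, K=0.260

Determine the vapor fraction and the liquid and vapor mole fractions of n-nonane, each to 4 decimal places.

Binary case is linear: z₁(K₁−1)(1+ψ(K₂−1)) + z₂(K₂−1)(1+ψ(K₁−1)) = 0
⇒ ψ = [z₁(K₁−1)+z₂(K₂−1)] / [−(K₁−1)(K₂−1)] = 0.52917/1.00196 = 0.5281
Compositions from xᵢ = zᵢ/(1+ψ(Kᵢ−1)), yᵢ = Kᵢxᵢ:
  n-hexane: x = 0.3534, y = 0.8319
  n-nonane: x = 0.6466, y = 0.1681

ψ = 0.5281, x_n-nonane = 0.6466, y_n-nonane = 0.1681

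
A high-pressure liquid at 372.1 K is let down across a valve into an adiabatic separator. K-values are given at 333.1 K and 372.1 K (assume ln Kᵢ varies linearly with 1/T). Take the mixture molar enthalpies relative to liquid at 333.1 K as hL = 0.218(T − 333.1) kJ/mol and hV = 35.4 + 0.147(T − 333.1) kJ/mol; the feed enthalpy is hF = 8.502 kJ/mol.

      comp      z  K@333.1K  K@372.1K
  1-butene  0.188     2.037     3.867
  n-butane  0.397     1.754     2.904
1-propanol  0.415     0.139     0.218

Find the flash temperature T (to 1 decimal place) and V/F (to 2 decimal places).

Adiabatic flash: solve Rachford–Rice at each trial T, then check hF = ψ·hV(T) + (1−ψ)·hL(T).
  T = 333.1 K: K = (2.037, 1.754, 0.139), RR gives ψ = 0.187, H_out = 6.608 kJ/mol
  T = 372.1 K: K = (3.867, 2.904, 0.218), RR gives ψ = 0.557, H_out = 26.664 kJ/mol
  T = 352.6 K: K = (2.857, 2.289, 0.176), RR gives ψ = 0.425, H_out = 18.697 kJ/mol
  T = 342.9 K: K = (2.426, 2.013, 0.157), RR gives ψ = 0.329, H_out = 13.554 kJ/mol
  T = 338.0 K: K = (2.226, 1.881, 0.148), RR gives ψ = 0.266, H_out = 10.385 kJ/mol
  T = 335.6 K: K = (2.132, 1.818, 0.144), RR gives ψ = 0.229, H_out = 8.626 kJ/mol
  T = 334.4 K: K = (2.086, 1.787, 0.141), RR gives ψ = 0.210, H_out = 7.683 kJ/mol
Linear interpolation between T = 334.4 (H_out = 7.683) and T = 335.6 (H_out = 8.626) on hF = 8.502 gives T ≈ 335.4 K, at which ψ = 0.23.

T = 335.4 K, V/F = 0.23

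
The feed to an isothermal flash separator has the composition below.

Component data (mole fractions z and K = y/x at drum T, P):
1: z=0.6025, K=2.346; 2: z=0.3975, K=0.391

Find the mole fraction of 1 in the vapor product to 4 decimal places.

Newton–Raphson from V/F = 0.5:
  V/F = 0.5000: g = 0.13667, g' = -0.6948 → V/F = 0.6967
  V/F = 0.6967: g = -0.00199, g' = -0.7355 → V/F = 0.6940
Converged at V/F = 0.6940.
Compositions from xᵢ = zᵢ/(1+V/F(Kᵢ−1)), yᵢ = Kᵢxᵢ:
  1: x = 0.3115, y = 0.7308
  2: x = 0.6885, y = 0.2692

y_1 = 0.7308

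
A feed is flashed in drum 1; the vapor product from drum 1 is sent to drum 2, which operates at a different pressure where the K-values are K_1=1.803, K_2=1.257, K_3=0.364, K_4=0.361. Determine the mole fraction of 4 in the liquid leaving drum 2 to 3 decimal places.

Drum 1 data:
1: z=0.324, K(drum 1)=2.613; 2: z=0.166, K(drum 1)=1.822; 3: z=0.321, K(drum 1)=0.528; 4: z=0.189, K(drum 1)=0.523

x_4 (drum 2) = 0.181

Drum 1:
Material balance + equilibrium reduce to Σ zᵢ(Kᵢ−1)/(1+ψ₁(Kᵢ−1)) = 0.
Feasibility: ΣzᵢKᵢ = 1.417, Σzᵢ/Kᵢ = 1.184 — both > 1, two phases present.
Newton–Raphson from ψ₁ = 0.59:
  ψ₁ = 0.590: g = 0.0242, g' = -0.493 → ψ₁ = 0.639
Converged at ψ₁ = 0.639.
Drum-1 compositions:
  1: x = 0.160, y = 0.417
  2: x = 0.109, y = 0.198
  3: x = 0.460, y = 0.243
  4: x = 0.272, y = 0.142
Drum-2 feed = drum-1 vapor: z₂ = (0.4168, 0.1983, 0.2427, 0.1422).
Drum 2:
Iterate (Newton) starting at ψ₂ = 0.5:
  ψ₂ = 0.500: g = -0.0760, g' = -0.484 → ψ₂ = 0.343
  ψ₂ = 0.343: g = -0.0046, g' = -0.432 → ψ₂ = 0.332
Converged at ψ₂ = 0.332.
  1: x = 0.329, y = 0.593
  2: x = 0.183, y = 0.230
  3: x = 0.308, y = 0.112
  4: x = 0.181, y = 0.065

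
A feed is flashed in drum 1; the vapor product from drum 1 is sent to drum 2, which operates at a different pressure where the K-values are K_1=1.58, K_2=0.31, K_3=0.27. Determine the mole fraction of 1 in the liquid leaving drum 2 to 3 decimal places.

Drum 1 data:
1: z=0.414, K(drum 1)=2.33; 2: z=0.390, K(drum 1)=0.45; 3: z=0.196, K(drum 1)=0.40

Drum 1:
Material balance + equilibrium reduce to Σ zᵢ(Kᵢ−1)/(1+ψ₁(Kᵢ−1)) = 0.
Feasibility: ΣzᵢKᵢ = 1.219, Σzᵢ/Kᵢ = 1.534 — both > 1, two phases present.
Newton–Raphson from ψ₁ = 0.37:
  ψ₁ = 0.370: g = -0.0514, g' = -0.631 → ψ₁ = 0.289
  ψ₁ = 0.289: g = 0.0007, g' = -0.652 → ψ₁ = 0.290
Converged at ψ₁ = 0.290.
Drum-1 compositions:
  1: x = 0.299, y = 0.696
  2: x = 0.464, y = 0.209
  3: x = 0.237, y = 0.095
Drum-2 feed = drum-1 vapor: z₂ = (0.6963, 0.2088, 0.0949).
Drum 2:
Material balance + equilibrium reduce to Σ zᵢ(Kᵢ−1)/(1+ψ₂(Kᵢ−1)) = 0.
Feasibility: ΣzᵢKᵢ = 1.191, Σzᵢ/Kᵢ = 1.466 — both > 1, two phases present.
Newton iteration, ψ₂⁰ = 0.5:
  ψ₂ = 0.500: g = -0.0159, g' = -0.498 → ψ₂ = 0.468
  ψ₂ = 0.468: g = -0.0003, g' = -0.478 → ψ₂ = 0.467
Converged at ψ₂ = 0.467.
  1: x = 0.548, y = 0.866
  2: x = 0.308, y = 0.096
  3: x = 0.144, y = 0.039

x_1 (drum 2) = 0.548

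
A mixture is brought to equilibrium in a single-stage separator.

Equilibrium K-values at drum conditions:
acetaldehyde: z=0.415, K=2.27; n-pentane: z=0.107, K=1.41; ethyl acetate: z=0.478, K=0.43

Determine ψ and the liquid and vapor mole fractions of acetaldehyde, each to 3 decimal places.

ψ = 0.461, x_acetaldehyde = 0.262, y_acetaldehyde = 0.594

Material balance + equilibrium reduce to Σ zᵢ(Kᵢ−1)/(1+ψ(Kᵢ−1)) = 0.
Check two-phase: ΣzᵢKᵢ = 1.298 > 1 and Σzᵢ/Kᵢ = 1.370 > 1, so g(0) = 0.298 > 0 and g(1) = -0.370 < 0.
Newton–Raphson from ψ = 0.62:
  ψ = 0.620: g = -0.0915, g' = -0.592 → ψ = 0.466
  ψ = 0.466: g = -0.0028, g' = -0.565 → ψ = 0.461
Converged at ψ = 0.461.
Compositions from xᵢ = zᵢ/(1+ψ(Kᵢ−1)), yᵢ = Kᵢxᵢ:
  acetaldehyde: x = 0.262, y = 0.594
  n-pentane: x = 0.090, y = 0.127
  ethyl acetate: x = 0.648, y = 0.279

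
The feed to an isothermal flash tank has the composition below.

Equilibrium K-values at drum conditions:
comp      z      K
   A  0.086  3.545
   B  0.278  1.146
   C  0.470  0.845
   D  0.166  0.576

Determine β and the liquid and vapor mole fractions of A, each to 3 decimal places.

β = 0.326, x_A = 0.047, y_A = 0.167

Material balance + equilibrium reduce to Σ zᵢ(Kᵢ−1)/(1+β(Kᵢ−1)) = 0.
g(0) = ΣzᵢKᵢ − 1 = 0.116 and g(1) = 1 − Σzᵢ/Kᵢ = -0.111, so a root lies in (0, 1).
Iterate (Newton) starting at β = 0.33:
  β = 0.330: g = -0.0009, g' = -0.223 → β = 0.326
Converged at β = 0.326.
Compositions from xᵢ = zᵢ/(1+β(Kᵢ−1)), yᵢ = Kᵢxᵢ:
  A: x = 0.047, y = 0.167
  B: x = 0.265, y = 0.304
  C: x = 0.495, y = 0.418
  D: x = 0.193, y = 0.111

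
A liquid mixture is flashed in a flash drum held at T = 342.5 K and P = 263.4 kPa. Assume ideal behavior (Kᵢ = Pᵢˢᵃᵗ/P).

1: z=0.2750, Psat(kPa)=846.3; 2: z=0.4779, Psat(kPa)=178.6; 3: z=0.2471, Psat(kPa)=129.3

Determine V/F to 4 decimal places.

V/F = 0.3787

Raoult's law: Kᵢ = Pᵢˢᵃᵗ/P = Pᵢˢᵃᵗ/263.4.
  K_1 = 846.3/263.4 = 3.212984, K_2 = 178.6/263.4 = 0.678056, K_3 = 129.3/263.4 = 0.490888
Newton–Raphson from V/F = 0.35:
  V/F = 0.3500: g = 0.01647, g' = -0.5854 → V/F = 0.3781
  V/F = 0.3781: g = 0.00034, g' = -0.5616 → V/F = 0.3787
Converged at V/F = 0.3787.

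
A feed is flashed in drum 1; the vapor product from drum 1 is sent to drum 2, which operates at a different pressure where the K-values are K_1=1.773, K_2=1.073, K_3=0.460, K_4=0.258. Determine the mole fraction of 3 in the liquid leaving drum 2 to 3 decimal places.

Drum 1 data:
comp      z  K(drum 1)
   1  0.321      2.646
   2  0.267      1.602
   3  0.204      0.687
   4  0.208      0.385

Drum 1:
Let ψ₁ = V/F and solve Σ zᵢ(Kᵢ−1)/(1+ψ₁(Kᵢ−1)) = 0.
Check two-phase: ΣzᵢKᵢ = 1.497 > 1 and Σzᵢ/Kᵢ = 1.125 > 1, so g(0) = 0.497 > 0 and g(1) = -0.125 < 0.
Newton iteration, ψ₁⁰ = 0.5:
  ψ₁ = 0.500: g = 0.1530, g' = -0.511 → ψ₁ = 0.799
Converged at ψ₁ = 0.799.
Drum-1 compositions:
  1: x = 0.139, y = 0.367
  2: x = 0.180, y = 0.289
  3: x = 0.272, y = 0.187
  4: x = 0.409, y = 0.157
Drum-2 feed = drum-1 vapor: z₂ = (0.3668, 0.2888, 0.1869, 0.1575).
Drum 2:
Iterate (Newton) starting at ψ₂ = 0.43:
  ψ₂ = 0.430: g = -0.0698, g' = -0.404 → ψ₂ = 0.257
  ψ₂ = 0.257: g = -0.0045, g' = -0.360 → ψ₂ = 0.245
Converged at ψ₂ = 0.245.
  1: x = 0.308, y = 0.547
  2: x = 0.284, y = 0.304
  3: x = 0.215, y = 0.099
  4: x = 0.192, y = 0.050

x_3 (drum 2) = 0.215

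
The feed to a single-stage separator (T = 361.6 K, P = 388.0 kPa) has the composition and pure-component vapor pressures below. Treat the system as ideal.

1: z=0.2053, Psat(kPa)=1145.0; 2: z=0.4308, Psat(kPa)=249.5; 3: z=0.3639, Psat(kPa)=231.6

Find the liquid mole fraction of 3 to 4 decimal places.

Raoult's law: Kᵢ = Pᵢˢᵃᵗ/P = Pᵢˢᵃᵗ/388.0.
  K_1 = 1145.0/388.0 = 2.951031, K_2 = 249.5/388.0 = 0.643041, K_3 = 231.6/388.0 = 0.596907
Material balance + equilibrium reduce to Σ zᵢ(Kᵢ−1)/(1+β(Kᵢ−1)) = 0.
g(0) = ΣzᵢKᵢ − 1 = 0.1001 and g(1) = 1 − Σzᵢ/Kᵢ = -0.3492, so a root lies in (0, 1).
Newton iteration, β⁰ = 0.5:
  β = 0.5000: g = -0.16814, g' = -0.3743 → β = 0.0508
  β = 0.0508: g = 0.05805, g' = -0.7654 → β = 0.1266
  β = 0.1266: g = 0.00555, g' = -0.6284 → β = 0.1355
  β = 0.1355: g = 0.00006, g' = -0.6156 → β = 0.1356
Converged at β = 0.1356.
Compositions from xᵢ = zᵢ/(1+β(Kᵢ−1)), yᵢ = Kᵢxᵢ:
  1: x = 0.1624, y = 0.4791
  2: x = 0.4527, y = 0.2911
  3: x = 0.3849, y = 0.2298

x_3 = 0.3849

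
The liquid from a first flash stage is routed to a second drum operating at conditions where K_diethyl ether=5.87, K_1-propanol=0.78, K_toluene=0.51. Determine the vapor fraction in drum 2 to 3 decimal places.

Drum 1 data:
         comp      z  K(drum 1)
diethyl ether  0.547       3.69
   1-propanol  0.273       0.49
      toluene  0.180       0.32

V/F (drum 2) = 0.343

Drum 1:
Material balance + equilibrium reduce to Σ zᵢ(Kᵢ−1)/(1+ψ₁(Kᵢ−1)) = 0.
Check two-phase: ΣzᵢKᵢ = 2.210 > 1 and Σzᵢ/Kᵢ = 1.268 > 1, so g(0) = 1.210 > 0 and g(1) = -0.268 < 0.
Newton–Raphson from ψ₁ = 0.5:
  ψ₁ = 0.500: g = 0.2551, g' = -1.039 → ψ₁ = 0.746
  ψ₁ = 0.746: g = 0.0166, g' = -0.965 → ψ₁ = 0.763
Converged at ψ₁ = 0.763.
Drum-1 compositions:
  diethyl ether: x = 0.179, y = 0.661
  1-propanol: x = 0.447, y = 0.219
  toluene: x = 0.374, y = 0.120
Drum-2 feed = drum-1 liquid: z₂ = (0.1792, 0.4468, 0.3740).
Drum 2:
Newton iteration, ψ₂⁰ = 0.5:
  ψ₂ = 0.500: g = -0.0990, g' = -0.545 → ψ₂ = 0.318
  ψ₂ = 0.318: g = 0.0195, g' = -0.805 → ψ₂ = 0.343
Converged at ψ₂ = 0.343.
  diethyl ether: x = 0.067, y = 0.394
  1-propanol: x = 0.483, y = 0.377
  toluene: x = 0.450, y = 0.229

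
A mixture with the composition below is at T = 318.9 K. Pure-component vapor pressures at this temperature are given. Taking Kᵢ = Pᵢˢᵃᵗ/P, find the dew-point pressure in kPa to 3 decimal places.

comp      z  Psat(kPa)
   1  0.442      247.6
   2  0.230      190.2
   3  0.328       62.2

At the dew point ψ → 1, so Σzᵢ/Kᵢ = 1 with Kᵢ = Pᵢˢᵃᵗ/P ⇒ 1/P = Σzᵢ/Pᵢˢᵃᵗ.
1/P = 0.442/247.6 + 0.230/190.2 + 0.328/62.2 = 0.008268 ⇒ P = 120.953 kPa

Pdew = 120.953 kPa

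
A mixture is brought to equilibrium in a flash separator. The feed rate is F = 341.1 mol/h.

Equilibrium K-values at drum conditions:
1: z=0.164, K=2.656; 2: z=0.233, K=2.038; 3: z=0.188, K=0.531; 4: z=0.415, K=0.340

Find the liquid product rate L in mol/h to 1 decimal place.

Material balance + equilibrium reduce to Σ zᵢ(Kᵢ−1)/(1+β(Kᵢ−1)) = 0.
g(0) = ΣzᵢKᵢ − 1 = 0.151 and g(1) = 1 − Σzᵢ/Kᵢ = -0.751, so a root lies in (0, 1).
Iterate (Newton) starting at β = 0.45:
  β = 0.450: g = -0.1809, g' = -0.697 → β = 0.190
  β = 0.190: g = -0.0016, g' = -0.721 → β = 0.188
Converged at β = 0.188.
Then V = β·F = 0.1881·341.1 = 64.2 mol/h and L = F − V = 276.9 mol/h.

L = 276.9 mol/h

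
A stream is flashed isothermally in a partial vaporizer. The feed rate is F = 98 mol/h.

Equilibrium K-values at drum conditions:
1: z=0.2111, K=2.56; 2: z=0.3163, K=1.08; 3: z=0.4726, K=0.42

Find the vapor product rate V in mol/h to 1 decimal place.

V = 13.2 mol/h

Let ψ = V/F and solve Σ zᵢ(Kᵢ−1)/(1+ψ(Kᵢ−1)) = 0.
g(0) = ΣzᵢKᵢ − 1 = 0.0805 and g(1) = 1 − Σzᵢ/Kᵢ = -0.5006, so a root lies in (0, 1).
Newton–Raphson from ψ = 0.5:
  ψ = 0.5000: g = -0.17673, g' = -0.4794 → ψ = 0.1314
  ψ = 0.1314: g = 0.00164, g' = -0.5421 → ψ = 0.1344
Converged at ψ = 0.1344.
Then V = ψ·F = 0.1344·98 = 13.2 mol/h and L = F − V = 84.8 mol/h.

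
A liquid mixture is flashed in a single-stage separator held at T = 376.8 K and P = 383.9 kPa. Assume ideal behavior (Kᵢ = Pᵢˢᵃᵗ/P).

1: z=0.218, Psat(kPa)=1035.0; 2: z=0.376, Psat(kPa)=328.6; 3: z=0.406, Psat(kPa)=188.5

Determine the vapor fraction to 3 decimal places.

Raoult's law: Kᵢ = Pᵢˢᵃᵗ/P = Pᵢˢᵃᵗ/383.9.
  K_1 = 1035.0/383.9 = 2.69601, K_2 = 328.6/383.9 = 0.85595, K_3 = 188.5/383.9 = 0.49101
Rachford–Rice: g(ψ) = Σ zᵢ(Kᵢ−1)/(1+ψ(Kᵢ−1)) = 0.
Check two-phase: ΣzᵢKᵢ = 1.109 > 1 and Σzᵢ/Kᵢ = 1.347 > 1, so g(0) = 0.109 > 0 and g(1) = -0.347 < 0.
Newton–Raphson from ψ = 0.5:
  ψ = 0.500: g = -0.1355, g' = -0.382 → ψ = 0.145
  ψ = 0.145: g = 0.0182, g' = -0.534 → ψ = 0.179
  ψ = 0.179: g = 0.0005, g' = -0.504 → ψ = 0.180
Converged at ψ = 0.180.

ψ = 0.180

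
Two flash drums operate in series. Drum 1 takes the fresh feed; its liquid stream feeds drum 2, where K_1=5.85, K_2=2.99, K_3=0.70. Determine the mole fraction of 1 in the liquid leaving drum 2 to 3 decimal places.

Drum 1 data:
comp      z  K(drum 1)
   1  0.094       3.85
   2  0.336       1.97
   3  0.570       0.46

x_1 (drum 2) = 0.011

Drum 1:
Rachford–Rice: g(ψ₁) = Σ zᵢ(Kᵢ−1)/(1+ψ₁(Kᵢ−1)) = 0.
g(0) = ΣzᵢKᵢ − 1 = 0.286 and g(1) = 1 − Σzᵢ/Kᵢ = -0.434, so a root lies in (0, 1).
Iterate (Newton) starting at ψ₁ = 0.49:
  ψ₁ = 0.490: g = -0.0858, g' = -0.586 → ψ₁ = 0.343
  ψ₁ = 0.343: g = 0.0020, g' = -0.623 → ψ₁ = 0.347
Converged at ψ₁ = 0.347.
Drum-1 compositions:
  1: x = 0.047, y = 0.182
  2: x = 0.251, y = 0.495
  3: x = 0.701, y = 0.323
Drum-2 feed = drum-1 liquid: z₂ = (0.0473, 0.2515, 0.7013).
Drum 2:
Newton–Raphson from ψ₂ = 0.5:
  ψ₂ = 0.500: g = 0.0703, g' = -0.432 → ψ₂ = 0.663
  ψ₂ = 0.663: g = 0.0077, g' = -0.346 → ψ₂ = 0.685
Converged at ψ₂ = 0.685.
  1: x = 0.011, y = 0.064
  2: x = 0.106, y = 0.318
  3: x = 0.883, y = 0.618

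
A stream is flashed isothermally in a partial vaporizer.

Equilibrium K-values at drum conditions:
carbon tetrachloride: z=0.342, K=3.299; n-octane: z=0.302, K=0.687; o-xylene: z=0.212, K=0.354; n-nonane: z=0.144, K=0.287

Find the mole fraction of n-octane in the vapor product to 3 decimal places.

Let ψ = V/F and solve Σ zᵢ(Kᵢ−1)/(1+ψ(Kᵢ−1)) = 0.
g(0) = ΣzᵢKᵢ − 1 = 0.452 and g(1) = 1 − Σzᵢ/Kᵢ = -0.644, so a root lies in (0, 1).
Newton iteration, ψ⁰ = 0.5:
  ψ = 0.500: g = -0.1081, g' = -0.803 → ψ = 0.365
  ψ = 0.365: g = 0.0026, g' = -0.857 → ψ = 0.368
Converged at ψ = 0.368.
Compositions from xᵢ = zᵢ/(1+ψ(Kᵢ−1)), yᵢ = Kᵢxᵢ:
  carbon tetrachloride: x = 0.185, y = 0.611
  n-octane: x = 0.341, y = 0.235
  o-xylene: x = 0.278, y = 0.098
  n-nonane: x = 0.195, y = 0.056

y_n-octane = 0.235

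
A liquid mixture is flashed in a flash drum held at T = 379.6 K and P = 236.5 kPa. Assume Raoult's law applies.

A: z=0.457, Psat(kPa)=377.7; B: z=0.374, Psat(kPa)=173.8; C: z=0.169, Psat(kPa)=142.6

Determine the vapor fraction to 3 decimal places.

Raoult's law: Kᵢ = Pᵢˢᵃᵗ/P = Pᵢˢᵃᵗ/236.5.
  K_A = 377.7/236.5 = 1.59704, K_B = 173.8/236.5 = 0.73488, K_C = 142.6/236.5 = 0.60296
Material balance + equilibrium reduce to Σ zᵢ(Kᵢ−1)/(1+ψ(Kᵢ−1)) = 0.
Feasibility: ΣzᵢKᵢ = 1.107, Σzᵢ/Kᵢ = 1.075 — both > 1, two phases present.
Iterate (Newton) starting at ψ = 0.5:
  ψ = 0.500: g = 0.0121, g' = -0.173 → ψ = 0.570
Converged at ψ = 0.570.

ψ = 0.570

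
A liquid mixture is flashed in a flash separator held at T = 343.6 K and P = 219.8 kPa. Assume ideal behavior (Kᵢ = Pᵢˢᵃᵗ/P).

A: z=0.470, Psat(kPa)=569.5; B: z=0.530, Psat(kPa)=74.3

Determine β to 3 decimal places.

β = 0.377

Raoult's law: Kᵢ = Pᵢˢᵃᵗ/P = Pᵢˢᵃᵗ/219.8.
  K_A = 569.5/219.8 = 2.59099, K_B = 74.3/219.8 = 0.33803
Binary case is linear: z₁(K₁−1)(1+β(K₂−1)) + z₂(K₂−1)(1+β(K₁−1)) = 0
⇒ β = [z₁(K₁−1)+z₂(K₂−1)] / [−(K₁−1)(K₂−1)] = 0.3969/1.0532 = 0.377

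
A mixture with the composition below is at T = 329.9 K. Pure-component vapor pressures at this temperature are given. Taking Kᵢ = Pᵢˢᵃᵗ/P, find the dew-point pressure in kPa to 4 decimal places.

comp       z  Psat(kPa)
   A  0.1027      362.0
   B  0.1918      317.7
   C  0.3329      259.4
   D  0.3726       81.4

Pdew = 148.1886 kPa

At the dew point ψ → 1, so Σzᵢ/Kᵢ = 1 with Kᵢ = Pᵢˢᵃᵗ/P ⇒ 1/P = Σzᵢ/Pᵢˢᵃᵗ.
1/P = 0.1027/362.0 + 0.1918/317.7 + 0.3329/259.4 + 0.3726/81.4 = 0.0067482 ⇒ P = 148.1886 kPa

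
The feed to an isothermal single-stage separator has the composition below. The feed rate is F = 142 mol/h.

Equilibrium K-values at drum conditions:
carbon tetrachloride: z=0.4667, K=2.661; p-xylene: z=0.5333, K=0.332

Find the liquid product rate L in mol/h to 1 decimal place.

L = 88.4 mol/h

Iterate (Newton) starting at V/F = 0.51:
  V/F = 0.5100: g = -0.12064, g' = -0.9248 → V/F = 0.3795
  V/F = 0.3795: g = -0.00179, g' = -0.9114 → V/F = 0.3776
Converged at V/F = 0.3776.
Then V = V/F·F = 0.3776·142 = 53.6 mol/h and L = F − V = 88.4 mol/h.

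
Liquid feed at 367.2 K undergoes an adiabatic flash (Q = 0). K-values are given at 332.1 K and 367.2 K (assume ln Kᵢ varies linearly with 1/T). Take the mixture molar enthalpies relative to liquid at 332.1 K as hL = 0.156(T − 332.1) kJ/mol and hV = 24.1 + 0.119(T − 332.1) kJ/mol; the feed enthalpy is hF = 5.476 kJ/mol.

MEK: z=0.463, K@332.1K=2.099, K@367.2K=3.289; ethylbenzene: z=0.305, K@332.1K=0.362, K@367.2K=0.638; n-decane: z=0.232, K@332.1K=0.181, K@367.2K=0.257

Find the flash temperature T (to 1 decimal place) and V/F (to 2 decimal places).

Adiabatic flash: solve Rachford–Rice at each trial T, then check hF = ψ·hV(T) + (1−ψ)·hL(T).
  T = 332.1 K: K = (2.099, 0.362, 0.181), RR gives ψ = 0.157, H_out = 3.773 kJ/mol
  T = 367.2 K: K = (3.289, 0.638, 0.257), RR gives ψ = 0.594, H_out = 19.018 kJ/mol
  T = 349.6 K: K = (2.656, 0.487, 0.217), RR gives ψ = 0.400, H_out = 12.112 kJ/mol
  T = 340.9 K: K = (2.370, 0.422, 0.199), RR gives ψ = 0.290, H_out = 8.266 kJ/mol
  T = 336.5 K: K = (2.232, 0.391, 0.190), RR gives ψ = 0.227, H_out = 6.120 kJ/mol
  T = 334.3 K: K = (2.165, 0.376, 0.185), RR gives ψ = 0.193, H_out = 4.976 kJ/mol
  T = 335.4 K: K = (2.198, 0.384, 0.188), RR gives ψ = 0.210, H_out = 5.554 kJ/mol
  T = 334.9 K: K = (2.183, 0.380, 0.187), RR gives ψ = 0.202, H_out = 5.293 kJ/mol
  T = 335.1 K: K = (2.189, 0.382, 0.187), RR gives ψ = 0.206, H_out = 5.398 kJ/mol
Linear interpolation between T = 335.1 (H_out = 5.398) and T = 335.4 (H_out = 5.554) on hF = 5.476 gives T ≈ 335.2 K, at which ψ = 0.21.

T = 335.2 K, V/F = 0.21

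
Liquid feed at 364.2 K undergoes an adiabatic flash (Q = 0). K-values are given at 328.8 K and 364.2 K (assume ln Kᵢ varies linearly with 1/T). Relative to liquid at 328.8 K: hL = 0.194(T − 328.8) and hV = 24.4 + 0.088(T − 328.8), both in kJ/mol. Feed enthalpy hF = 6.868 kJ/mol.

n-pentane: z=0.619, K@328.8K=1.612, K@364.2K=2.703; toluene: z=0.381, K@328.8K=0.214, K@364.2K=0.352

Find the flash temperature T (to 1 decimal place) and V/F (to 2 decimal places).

T = 332.3 K, V/F = 0.26

Adiabatic flash: solve Rachford–Rice at each trial T, then check hF = ψ·hV(T) + (1−ψ)·hL(T).
  T = 328.8 K: K = (1.612, 0.214), RR gives ψ = 0.165, H_out = 4.026 kJ/mol
  T = 364.2 K: K = (2.703, 0.352), RR gives ψ = 0.732, H_out = 21.972 kJ/mol
  T = 346.5 K: K = (2.115, 0.278), RR gives ψ = 0.516, H_out = 15.048 kJ/mol
  T = 337.6 K: K = (1.852, 0.245), RR gives ψ = 0.372, H_out = 10.438 kJ/mol
  T = 333.2 K: K = (1.729, 0.229), RR gives ψ = 0.280, H_out = 7.564 kJ/mol
  T = 331.0 K: K = (1.670, 0.221), RR gives ψ = 0.226, H_out = 5.897 kJ/mol
Linear interpolation between T = 331.0 (H_out = 5.897) and T = 333.2 (H_out = 7.564) on hF = 6.868 gives T ≈ 332.3 K, at which ψ = 0.26.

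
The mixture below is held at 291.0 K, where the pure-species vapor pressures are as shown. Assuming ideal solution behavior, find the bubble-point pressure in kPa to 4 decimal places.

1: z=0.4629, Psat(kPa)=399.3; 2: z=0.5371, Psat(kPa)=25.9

At the bubble point ψ → 0, so ΣzᵢKᵢ = 1 with Kᵢ = Pᵢˢᵃᵗ/P ⇒ P = ΣzᵢPᵢˢᵃᵗ.
P = 0.4629·399.3 + 0.5371·25.9 = 198.7469 kPa

Pbub = 198.7469 kPa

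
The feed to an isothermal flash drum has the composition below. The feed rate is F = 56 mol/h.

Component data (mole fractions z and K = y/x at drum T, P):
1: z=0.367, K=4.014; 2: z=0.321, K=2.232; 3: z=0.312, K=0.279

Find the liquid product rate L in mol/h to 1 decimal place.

L = 11.5 mol/h

Material balance + equilibrium reduce to Σ zᵢ(Kᵢ−1)/(1+ψ(Kᵢ−1)) = 0.
g(0) = ΣzᵢKᵢ − 1 = 1.277 and g(1) = 1 − Σzᵢ/Kᵢ = -0.354, so a root lies in (0, 1).
Iterate (Newton) starting at ψ = 0.45:
  ψ = 0.450: g = 0.3909, g' = -1.158 → ψ = 0.788
  ψ = 0.788: g = 0.0079, g' = -1.287 → ψ = 0.794
Converged at ψ = 0.794.
Then V = ψ·F = 0.7938·56 = 44.5 mol/h and L = F − V = 11.5 mol/h.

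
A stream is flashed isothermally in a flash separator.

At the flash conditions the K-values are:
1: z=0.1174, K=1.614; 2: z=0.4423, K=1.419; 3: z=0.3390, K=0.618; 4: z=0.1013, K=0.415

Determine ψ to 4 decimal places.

ψ = 0.3354

Rachford–Rice: g(ψ) = Σ zᵢ(Kᵢ−1)/(1+ψ(Kᵢ−1)) = 0.
Feasibility: ΣzᵢKᵢ = 1.0686, Σzᵢ/Kᵢ = 1.1771 — both > 1, two phases present.
Iterate (Newton) starting at ψ = 0.7:
  ψ = 0.7000: g = -0.08341, g' = -0.2597 → ψ = 0.3788
  ψ = 0.3788: g = -0.00911, g' = -0.2118 → ψ = 0.3358
  ψ = 0.3358: g = -0.00007, g' = -0.2089 → ψ = 0.3354
Converged at ψ = 0.3354.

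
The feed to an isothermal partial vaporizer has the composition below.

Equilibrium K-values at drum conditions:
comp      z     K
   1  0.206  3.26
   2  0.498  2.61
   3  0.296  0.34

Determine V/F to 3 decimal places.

V/F = 0.900

Rachford–Rice: g(V/F) = Σ zᵢ(Kᵢ−1)/(1+V/F(Kᵢ−1)) = 0.
Feasibility: ΣzᵢKᵢ = 2.072, Σzᵢ/Kᵢ = 1.125 — both > 1, two phases present.
Iterate (Newton) starting at V/F = 0.5:
  V/F = 0.500: g = 0.3712, g' = -0.915 → V/F = 0.906
  V/F = 0.906: g = -0.0065, g' = -1.123 → V/F = 0.900
Converged at V/F = 0.900.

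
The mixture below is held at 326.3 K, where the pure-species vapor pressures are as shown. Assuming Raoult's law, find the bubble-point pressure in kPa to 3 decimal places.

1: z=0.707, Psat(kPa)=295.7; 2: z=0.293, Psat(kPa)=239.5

Pbub = 279.233 kPa

At the bubble point ψ → 0, so ΣzᵢKᵢ = 1 with Kᵢ = Pᵢˢᵃᵗ/P ⇒ P = ΣzᵢPᵢˢᵃᵗ.
P = 0.707·295.7 + 0.293·239.5 = 279.233 kPa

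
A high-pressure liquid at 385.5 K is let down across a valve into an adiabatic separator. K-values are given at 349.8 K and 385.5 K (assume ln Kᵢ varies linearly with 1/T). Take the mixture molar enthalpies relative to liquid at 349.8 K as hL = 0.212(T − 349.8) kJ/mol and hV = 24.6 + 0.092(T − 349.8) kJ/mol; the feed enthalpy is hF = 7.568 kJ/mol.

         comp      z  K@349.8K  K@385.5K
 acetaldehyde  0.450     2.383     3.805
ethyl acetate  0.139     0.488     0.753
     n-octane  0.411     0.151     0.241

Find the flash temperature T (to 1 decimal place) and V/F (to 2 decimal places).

Adiabatic flash: solve Rachford–Rice at each trial T, then check hF = ψ·hV(T) + (1−ψ)·hL(T).
  T = 349.8 K: K = (2.383, 0.488, 0.151), RR gives ψ = 0.188, H_out = 4.624 kJ/mol
  T = 385.5 K: K = (3.805, 0.753, 0.241), RR gives ψ = 0.487, H_out = 17.456 kJ/mol
  T = 367.6 K: K = (3.044, 0.612, 0.193), RR gives ψ = 0.360, H_out = 11.852 kJ/mol
  T = 358.7 K: K = (2.701, 0.548, 0.171), RR gives ψ = 0.283, H_out = 8.540 kJ/mol
  T = 354.2 K: K = (2.537, 0.517, 0.161), RR gives ψ = 0.238, H_out = 6.654 kJ/mol
  T = 356.4 K: K = (2.617, 0.532, 0.166), RR gives ψ = 0.260, H_out = 7.598 kJ/mol
Linear interpolation between T = 354.2 (H_out = 6.654) and T = 356.4 (H_out = 7.598) on hF = 7.568 gives T ≈ 356.3 K, at which ψ = 0.26.

T = 356.3 K, V/F = 0.26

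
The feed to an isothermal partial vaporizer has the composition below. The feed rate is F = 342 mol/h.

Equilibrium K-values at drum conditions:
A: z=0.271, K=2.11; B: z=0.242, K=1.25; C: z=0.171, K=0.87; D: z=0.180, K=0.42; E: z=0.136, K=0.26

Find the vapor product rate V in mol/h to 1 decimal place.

V = 105.1 mol/h

Iterate (Newton) starting at ψ = 0.55:
  ψ = 0.550: g = -0.1070, g' = -0.486 → ψ = 0.330
  ψ = 0.330: g = -0.0094, g' = -0.418 → ψ = 0.307
Converged at ψ = 0.307.
Then V = ψ·F = 0.3074·342 = 105.1 mol/h and L = F − V = 236.9 mol/h.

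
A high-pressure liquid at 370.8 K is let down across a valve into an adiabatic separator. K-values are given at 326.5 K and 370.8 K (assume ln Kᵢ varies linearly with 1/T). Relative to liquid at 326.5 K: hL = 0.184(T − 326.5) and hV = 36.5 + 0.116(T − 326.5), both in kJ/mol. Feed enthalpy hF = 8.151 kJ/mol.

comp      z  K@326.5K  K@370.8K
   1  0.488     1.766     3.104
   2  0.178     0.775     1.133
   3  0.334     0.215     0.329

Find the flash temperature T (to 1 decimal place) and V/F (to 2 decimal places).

T = 329.4 K, V/F = 0.21

Adiabatic flash: solve Rachford–Rice at each trial T, then check hF = ψ·hV(T) + (1−ψ)·hL(T).
  T = 326.5 K: K = (1.766, 0.775, 0.215), RR gives ψ = 0.143, H_out = 5.232 kJ/mol
  T = 370.8 K: K = (3.104, 1.133, 0.329), RR gives ψ = 0.716, H_out = 32.125 kJ/mol
  T = 348.6 K: K = (2.382, 0.948, 0.269), RR gives ψ = 0.506, H_out = 21.789 kJ/mol
  T = 337.6 K: K = (2.063, 0.860, 0.242), RR gives ψ = 0.361, H_out = 14.938 kJ/mol
  T = 332.1 K: K = (1.912, 0.818, 0.228), RR gives ψ = 0.266, H_out = 10.628 kJ/mol
  T = 329.3 K: K = (1.838, 0.796, 0.222), RR gives ψ = 0.209, H_out = 8.086 kJ/mol
  T = 330.7 K: K = (1.875, 0.807, 0.225), RR gives ψ = 0.238, H_out = 9.392 kJ/mol
Linear interpolation between T = 329.3 (H_out = 8.086) and T = 330.7 (H_out = 9.392) on hF = 8.151 gives T ≈ 329.4 K, at which ψ = 0.21.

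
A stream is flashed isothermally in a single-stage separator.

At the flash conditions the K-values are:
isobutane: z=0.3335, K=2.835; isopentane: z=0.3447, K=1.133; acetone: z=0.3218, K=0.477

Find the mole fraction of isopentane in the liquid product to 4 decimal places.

Let ψ = V/F and solve Σ zᵢ(Kᵢ−1)/(1+ψ(Kᵢ−1)) = 0.
g(0) = ΣzᵢKᵢ − 1 = 0.4895 and g(1) = 1 − Σzᵢ/Kᵢ = -0.0965, so a root lies in (0, 1).
Iterate (Newton) starting at ψ = 0.5:
  ψ = 0.5000: g = 0.13424, g' = -0.4722 → ψ = 0.7843
  ψ = 0.7843: g = 0.00706, g' = -0.4468 → ψ = 0.8001
Converged at ψ = 0.8001.
Compositions from xᵢ = zᵢ/(1+ψ(Kᵢ−1)), yᵢ = Kᵢxᵢ:
  isobutane: x = 0.1351, y = 0.3831
  isopentane: x = 0.3115, y = 0.3530
  acetone: x = 0.5533, y = 0.2639

x_isopentane = 0.3115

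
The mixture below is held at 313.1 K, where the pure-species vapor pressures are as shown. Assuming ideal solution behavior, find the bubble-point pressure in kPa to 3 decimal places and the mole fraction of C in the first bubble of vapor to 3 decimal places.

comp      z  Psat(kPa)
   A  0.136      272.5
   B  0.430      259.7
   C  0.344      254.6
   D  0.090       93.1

At the bubble point ψ → 0, so ΣzᵢKᵢ = 1 with Kᵢ = Pᵢˢᵃᵗ/P ⇒ P = ΣzᵢPᵢˢᵃᵗ.
P = 0.136·272.5 + 0.430·259.7 + 0.344·254.6 + 0.090·93.1 = 244.692 kPa
yᵢ = zᵢPᵢˢᵃᵗ/P ⇒ y_C = 0.344·254.6/244.692 = 0.358

Pbub = 244.692 kPa, y_C = 0.358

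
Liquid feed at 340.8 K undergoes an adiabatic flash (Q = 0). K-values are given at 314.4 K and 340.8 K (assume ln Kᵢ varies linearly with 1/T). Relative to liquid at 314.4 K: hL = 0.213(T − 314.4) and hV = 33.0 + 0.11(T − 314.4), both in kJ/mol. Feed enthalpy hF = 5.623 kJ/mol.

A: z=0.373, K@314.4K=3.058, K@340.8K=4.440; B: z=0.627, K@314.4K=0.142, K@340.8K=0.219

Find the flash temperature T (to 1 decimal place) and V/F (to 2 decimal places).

T = 317.3 K, V/F = 0.15

Adiabatic flash: solve Rachford–Rice at each trial T, then check hF = ψ·hV(T) + (1−ψ)·hL(T).
  T = 314.4 K: K = (3.058, 0.142), RR gives ψ = 0.130, H_out = 4.292 kJ/mol
  T = 340.8 K: K = (4.440, 0.219), RR gives ψ = 0.295, H_out = 14.566 kJ/mol
  T = 327.6 K: K = (3.713, 0.178), RR gives ψ = 0.223, H_out = 9.854 kJ/mol
  T = 321.0 K: K = (3.376, 0.159), RR gives ψ = 0.180, H_out = 7.217 kJ/mol
  T = 317.7 K: K = (3.215, 0.150), RR gives ψ = 0.156, H_out = 5.797 kJ/mol
  T = 316.0 K: K = (3.133, 0.146), RR gives ψ = 0.143, H_out = 5.034 kJ/mol
Linear interpolation between T = 316.0 (H_out = 5.034) and T = 317.7 (H_out = 5.797) on hF = 5.623 gives T ≈ 317.3 K, at which ψ = 0.15.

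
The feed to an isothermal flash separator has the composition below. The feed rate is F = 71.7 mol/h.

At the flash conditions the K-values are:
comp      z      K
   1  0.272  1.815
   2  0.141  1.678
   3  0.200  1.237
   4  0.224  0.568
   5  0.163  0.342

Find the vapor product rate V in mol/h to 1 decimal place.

Newton iteration, β⁰ = 0.5:
  β = 0.500: g = -0.0120, g' = -0.361 → β = 0.467
  β = 0.467: g = -0.0001, g' = -0.354 → β = 0.466
Converged at β = 0.466.
Then V = β·F = 0.4664·71.7 = 33.4 mol/h and L = F − V = 38.3 mol/h.

V = 33.4 mol/h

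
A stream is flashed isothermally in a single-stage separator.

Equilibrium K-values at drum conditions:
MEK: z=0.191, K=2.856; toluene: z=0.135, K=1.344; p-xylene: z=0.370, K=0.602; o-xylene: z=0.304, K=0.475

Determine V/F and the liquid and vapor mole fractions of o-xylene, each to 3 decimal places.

V/F = 0.136, x_o-xylene = 0.327, y_o-xylene = 0.155

Iterate (Newton) starting at V/F = 0.44:
  V/F = 0.440: g = -0.1506, g' = -0.439 → V/F = 0.097
  V/F = 0.097: g = 0.0239, g' = -0.644 → V/F = 0.134
  V/F = 0.134: g = 0.0009, g' = -0.599 → V/F = 0.136
Converged at V/F = 0.136.
Compositions from xᵢ = zᵢ/(1+V/F(Kᵢ−1)), yᵢ = Kᵢxᵢ:
  MEK: x = 0.153, y = 0.436
  toluene: x = 0.129, y = 0.173
  p-xylene: x = 0.391, y = 0.235
  o-xylene: x = 0.327, y = 0.155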